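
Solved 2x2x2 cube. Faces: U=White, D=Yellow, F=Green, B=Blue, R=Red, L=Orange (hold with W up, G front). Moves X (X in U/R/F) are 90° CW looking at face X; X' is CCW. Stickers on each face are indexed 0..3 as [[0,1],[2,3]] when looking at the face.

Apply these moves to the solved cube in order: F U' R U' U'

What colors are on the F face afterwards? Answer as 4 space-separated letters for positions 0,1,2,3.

After move 1 (F): F=GGGG U=WWOO R=WRWR D=RRYY L=OYOY
After move 2 (U'): U=WOWO F=OYGG R=GGWR B=WRBB L=BBOY
After move 3 (R): R=WGRG U=WYWG F=ORGY D=RBYW B=OROB
After move 4 (U'): U=YGWW F=BBGY R=ORRG B=WGOB L=OROY
After move 5 (U'): U=GWYW F=ORGY R=BBRG B=OROB L=WGOY
Query: F face = ORGY

Answer: O R G Y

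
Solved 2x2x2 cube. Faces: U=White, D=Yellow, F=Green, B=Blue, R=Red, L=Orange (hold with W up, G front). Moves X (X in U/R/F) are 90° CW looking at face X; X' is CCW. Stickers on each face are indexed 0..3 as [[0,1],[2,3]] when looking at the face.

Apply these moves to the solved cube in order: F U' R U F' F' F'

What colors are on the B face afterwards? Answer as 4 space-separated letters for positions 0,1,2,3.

Answer: B B O B

Derivation:
After move 1 (F): F=GGGG U=WWOO R=WRWR D=RRYY L=OYOY
After move 2 (U'): U=WOWO F=OYGG R=GGWR B=WRBB L=BBOY
After move 3 (R): R=WGRG U=WYWG F=ORGY D=RBYW B=OROB
After move 4 (U): U=WWGY F=WGGY R=ORRG B=BBOB L=OROY
After move 5 (F'): F=GYWG U=WWOR R=BRRG D=RYYW L=OYOG
After move 6 (F'): F=YGGW U=WWBR R=YRRG D=YGYW L=OROO
After move 7 (F'): F=GWYG U=WWYR R=GRYG D=ROYW L=OROB
Query: B face = BBOB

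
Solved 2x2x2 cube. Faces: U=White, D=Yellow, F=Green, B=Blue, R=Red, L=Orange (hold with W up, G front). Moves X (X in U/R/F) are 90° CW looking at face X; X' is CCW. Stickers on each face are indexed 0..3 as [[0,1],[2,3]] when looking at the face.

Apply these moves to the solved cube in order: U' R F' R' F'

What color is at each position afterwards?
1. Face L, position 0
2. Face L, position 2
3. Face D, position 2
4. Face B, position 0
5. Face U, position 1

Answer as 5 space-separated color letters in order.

Answer: B O Y R W

Derivation:
After move 1 (U'): U=WWWW F=OOGG R=GGRR B=RRBB L=BBOO
After move 2 (R): R=RGRG U=WOWG F=OYGY D=YBYR B=WRWB
After move 3 (F'): F=YYOG U=WORR R=BGYG D=BOYR L=BGOW
After move 4 (R'): R=GGBY U=WWRW F=YOOR D=BYYG B=RROB
After move 5 (F'): F=ORYO U=WWGB R=YGBY D=GWYG L=BWOR
Query 1: L[0] = B
Query 2: L[2] = O
Query 3: D[2] = Y
Query 4: B[0] = R
Query 5: U[1] = W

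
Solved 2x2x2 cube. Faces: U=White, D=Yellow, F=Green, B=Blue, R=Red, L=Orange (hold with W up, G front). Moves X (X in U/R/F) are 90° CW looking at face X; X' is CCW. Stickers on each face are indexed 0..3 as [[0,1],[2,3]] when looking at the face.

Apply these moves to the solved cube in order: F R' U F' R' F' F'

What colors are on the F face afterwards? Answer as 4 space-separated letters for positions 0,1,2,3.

Answer: W R W R

Derivation:
After move 1 (F): F=GGGG U=WWOO R=WRWR D=RRYY L=OYOY
After move 2 (R'): R=RRWW U=WBOB F=GWGO D=RGYG B=YBRB
After move 3 (U): U=OWBB F=RRGO R=YBWW B=OYRB L=GWOY
After move 4 (F'): F=RORG U=OWYW R=GBRW D=WYYG L=GBOB
After move 5 (R'): R=BWGR U=ORYO F=RWRW D=WOYG B=GYYB
After move 6 (F'): F=WWRR U=ORBG R=OWWR D=BBYG L=GOOY
After move 7 (F'): F=WRWR U=OROW R=BWBR D=OYYG L=GGOB
Query: F face = WRWR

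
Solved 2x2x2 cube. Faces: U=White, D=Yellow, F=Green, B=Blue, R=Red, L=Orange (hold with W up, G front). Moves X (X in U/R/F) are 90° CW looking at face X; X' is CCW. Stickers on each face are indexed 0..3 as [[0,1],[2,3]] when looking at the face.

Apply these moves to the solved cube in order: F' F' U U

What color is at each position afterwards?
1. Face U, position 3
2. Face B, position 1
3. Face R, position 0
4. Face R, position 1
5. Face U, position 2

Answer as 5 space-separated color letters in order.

Answer: W G O R W

Derivation:
After move 1 (F'): F=GGGG U=WWRR R=YRYR D=OOYY L=OWOW
After move 2 (F'): F=GGGG U=WWYY R=OROR D=WWYY L=OROR
After move 3 (U): U=YWYW F=ORGG R=BBOR B=ORBB L=GGOR
After move 4 (U): U=YYWW F=BBGG R=OROR B=GGBB L=OROR
Query 1: U[3] = W
Query 2: B[1] = G
Query 3: R[0] = O
Query 4: R[1] = R
Query 5: U[2] = W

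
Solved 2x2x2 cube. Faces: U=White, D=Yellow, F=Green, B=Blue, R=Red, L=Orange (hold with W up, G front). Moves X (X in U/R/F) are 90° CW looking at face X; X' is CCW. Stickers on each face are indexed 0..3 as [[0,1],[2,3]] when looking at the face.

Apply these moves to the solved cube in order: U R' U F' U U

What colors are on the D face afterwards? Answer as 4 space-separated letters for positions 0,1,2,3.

After move 1 (U): U=WWWW F=RRGG R=BBRR B=OOBB L=GGOO
After move 2 (R'): R=BRBR U=WBWO F=RWGW D=YRYG B=YOYB
After move 3 (U): U=WWOB F=BRGW R=YOBR B=GGYB L=RWOO
After move 4 (F'): F=RWBG U=WWYB R=ROYR D=WOYG L=RBOO
After move 5 (U): U=YWBW F=ROBG R=GGYR B=RBYB L=RWOO
After move 6 (U): U=BYWW F=GGBG R=RBYR B=RWYB L=ROOO
Query: D face = WOYG

Answer: W O Y G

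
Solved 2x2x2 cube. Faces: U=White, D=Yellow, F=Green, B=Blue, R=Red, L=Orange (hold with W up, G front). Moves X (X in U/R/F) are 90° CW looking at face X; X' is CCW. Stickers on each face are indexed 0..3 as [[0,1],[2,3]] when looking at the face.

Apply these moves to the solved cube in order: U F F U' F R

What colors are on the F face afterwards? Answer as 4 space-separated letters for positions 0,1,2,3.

Answer: R G R Y

Derivation:
After move 1 (U): U=WWWW F=RRGG R=BBRR B=OOBB L=GGOO
After move 2 (F): F=GRGR U=WWOG R=WBWR D=RBYY L=GYOY
After move 3 (F): F=GGRR U=WWYY R=OBGR D=WWYY L=GROB
After move 4 (U'): U=WYWY F=GRRR R=GGGR B=OBBB L=OOOB
After move 5 (F): F=RGRR U=WYBO R=WGYR D=GGYY L=OWOW
After move 6 (R): R=YWRG U=WGBR F=RGRY D=GBYO B=OBYB
Query: F face = RGRY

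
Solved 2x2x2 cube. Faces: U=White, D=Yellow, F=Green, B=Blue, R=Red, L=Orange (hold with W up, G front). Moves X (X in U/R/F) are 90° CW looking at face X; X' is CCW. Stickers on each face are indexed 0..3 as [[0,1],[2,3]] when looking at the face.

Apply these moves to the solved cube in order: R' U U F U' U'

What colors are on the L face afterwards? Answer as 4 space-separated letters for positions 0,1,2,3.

Answer: B O O G

Derivation:
After move 1 (R'): R=RRRR U=WBWB F=GWGW D=YGYG B=YBYB
After move 2 (U): U=WWBB F=RRGW R=YBRR B=OOYB L=GWOO
After move 3 (U): U=BWBW F=YBGW R=OORR B=GWYB L=RROO
After move 4 (F): F=GYWB U=BWOR R=BOWR D=ROYG L=RYOG
After move 5 (U'): U=WRBO F=RYWB R=GYWR B=BOYB L=GWOG
After move 6 (U'): U=ROWB F=GWWB R=RYWR B=GYYB L=BOOG
Query: L face = BOOG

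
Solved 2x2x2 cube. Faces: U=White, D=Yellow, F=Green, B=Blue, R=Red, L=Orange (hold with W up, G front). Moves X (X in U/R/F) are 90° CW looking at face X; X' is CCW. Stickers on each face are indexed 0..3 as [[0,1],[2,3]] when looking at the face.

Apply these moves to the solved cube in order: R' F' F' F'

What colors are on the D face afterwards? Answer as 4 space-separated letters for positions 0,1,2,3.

Answer: R R Y G

Derivation:
After move 1 (R'): R=RRRR U=WBWB F=GWGW D=YGYG B=YBYB
After move 2 (F'): F=WWGG U=WBRR R=GRYR D=OOYG L=OBOW
After move 3 (F'): F=WGWG U=WBGY R=OROR D=BWYG L=OROR
After move 4 (F'): F=GGWW U=WBOO R=WRBR D=RRYG L=OYOG
Query: D face = RRYG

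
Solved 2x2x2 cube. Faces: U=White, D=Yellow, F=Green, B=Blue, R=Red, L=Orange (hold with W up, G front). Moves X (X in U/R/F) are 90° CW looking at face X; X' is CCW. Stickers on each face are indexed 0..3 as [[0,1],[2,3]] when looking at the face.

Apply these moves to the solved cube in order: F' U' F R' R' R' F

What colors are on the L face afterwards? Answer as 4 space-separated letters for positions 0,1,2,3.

Answer: B Y O B

Derivation:
After move 1 (F'): F=GGGG U=WWRR R=YRYR D=OOYY L=OWOW
After move 2 (U'): U=WRWR F=OWGG R=GGYR B=YRBB L=BBOW
After move 3 (F): F=GOGW U=WRWB R=WGRR D=YGYY L=BOOO
After move 4 (R'): R=GRWR U=WBWY F=GRGB D=YOYW B=YRGB
After move 5 (R'): R=RRGW U=WGWY F=GBGY D=YRYB B=WROB
After move 6 (R'): R=RWRG U=WOWW F=GGGY D=YBYY B=BRRB
After move 7 (F): F=GGYG U=WOOO R=WWWG D=RRYY L=BYOB
Query: L face = BYOB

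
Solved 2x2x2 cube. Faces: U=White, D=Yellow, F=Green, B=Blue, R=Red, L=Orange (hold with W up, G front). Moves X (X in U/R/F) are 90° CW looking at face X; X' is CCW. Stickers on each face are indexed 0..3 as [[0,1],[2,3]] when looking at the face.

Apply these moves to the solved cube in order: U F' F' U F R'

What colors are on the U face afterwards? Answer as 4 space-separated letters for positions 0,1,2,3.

Answer: Y B B G

Derivation:
After move 1 (U): U=WWWW F=RRGG R=BBRR B=OOBB L=GGOO
After move 2 (F'): F=RGRG U=WWBR R=YBYR D=GOYY L=GWOW
After move 3 (F'): F=GGRR U=WWYY R=OBGR D=WWYY L=GROB
After move 4 (U): U=YWYW F=OBRR R=OOGR B=GRBB L=GGOB
After move 5 (F): F=RORB U=YWBG R=YOWR D=GOYY L=GWOW
After move 6 (R'): R=ORYW U=YBBG F=RWRG D=GOYB B=YROB
Query: U face = YBBG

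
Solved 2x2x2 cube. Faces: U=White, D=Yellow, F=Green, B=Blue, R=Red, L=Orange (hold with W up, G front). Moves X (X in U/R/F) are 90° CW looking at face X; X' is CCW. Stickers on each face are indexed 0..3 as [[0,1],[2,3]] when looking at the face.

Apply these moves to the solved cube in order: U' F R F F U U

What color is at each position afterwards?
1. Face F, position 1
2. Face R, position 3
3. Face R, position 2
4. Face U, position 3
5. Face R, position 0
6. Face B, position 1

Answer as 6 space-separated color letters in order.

Answer: R G Y W B G

Derivation:
After move 1 (U'): U=WWWW F=OOGG R=GGRR B=RRBB L=BBOO
After move 2 (F): F=GOGO U=WWOB R=WGWR D=RGYY L=BYOY
After move 3 (R): R=WWRG U=WOOO F=GGGY D=RBYR B=BRWB
After move 4 (F): F=GGYG U=WOYY R=OWOG D=RWYR L=BROB
After move 5 (F): F=YGGG U=WOBR R=YWYG D=OOYR L=BROW
After move 6 (U): U=BWRO F=YWGG R=BRYG B=BRWB L=YGOW
After move 7 (U): U=RBOW F=BRGG R=BRYG B=YGWB L=YWOW
Query 1: F[1] = R
Query 2: R[3] = G
Query 3: R[2] = Y
Query 4: U[3] = W
Query 5: R[0] = B
Query 6: B[1] = G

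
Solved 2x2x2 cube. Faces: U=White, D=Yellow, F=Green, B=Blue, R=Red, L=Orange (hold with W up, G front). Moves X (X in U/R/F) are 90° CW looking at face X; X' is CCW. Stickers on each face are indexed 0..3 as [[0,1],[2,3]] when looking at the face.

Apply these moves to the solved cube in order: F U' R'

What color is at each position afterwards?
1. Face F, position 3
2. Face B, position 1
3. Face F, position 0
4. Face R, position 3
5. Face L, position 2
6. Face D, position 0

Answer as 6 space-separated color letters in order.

Answer: O R O W O R

Derivation:
After move 1 (F): F=GGGG U=WWOO R=WRWR D=RRYY L=OYOY
After move 2 (U'): U=WOWO F=OYGG R=GGWR B=WRBB L=BBOY
After move 3 (R'): R=GRGW U=WBWW F=OOGO D=RYYG B=YRRB
Query 1: F[3] = O
Query 2: B[1] = R
Query 3: F[0] = O
Query 4: R[3] = W
Query 5: L[2] = O
Query 6: D[0] = R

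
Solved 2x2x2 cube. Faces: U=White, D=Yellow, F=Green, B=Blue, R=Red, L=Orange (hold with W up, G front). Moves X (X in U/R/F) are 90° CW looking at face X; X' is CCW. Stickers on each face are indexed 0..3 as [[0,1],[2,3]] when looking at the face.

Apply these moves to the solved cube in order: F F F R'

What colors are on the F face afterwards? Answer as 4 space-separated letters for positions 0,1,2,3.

After move 1 (F): F=GGGG U=WWOO R=WRWR D=RRYY L=OYOY
After move 2 (F): F=GGGG U=WWYY R=OROR D=WWYY L=OROR
After move 3 (F): F=GGGG U=WWRR R=YRYR D=OOYY L=OWOW
After move 4 (R'): R=RRYY U=WBRB F=GWGR D=OGYG B=YBOB
Query: F face = GWGR

Answer: G W G R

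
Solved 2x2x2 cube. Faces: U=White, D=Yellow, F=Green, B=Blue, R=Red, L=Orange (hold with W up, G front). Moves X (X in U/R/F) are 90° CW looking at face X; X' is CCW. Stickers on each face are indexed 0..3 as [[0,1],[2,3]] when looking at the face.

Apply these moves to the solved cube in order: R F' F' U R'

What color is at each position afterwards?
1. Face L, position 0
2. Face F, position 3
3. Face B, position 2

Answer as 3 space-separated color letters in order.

Answer: Y G W

Derivation:
After move 1 (R): R=RRRR U=WGWG F=GYGY D=YBYB B=WBWB
After move 2 (F'): F=YYGG U=WGRR R=BRYR D=OOYB L=OGOW
After move 3 (F'): F=YGYG U=WGBY R=OROR D=GWYB L=OROR
After move 4 (U): U=BWYG F=ORYG R=WBOR B=ORWB L=YGOR
After move 5 (R'): R=BRWO U=BWYO F=OWYG D=GRYG B=BRWB
Query 1: L[0] = Y
Query 2: F[3] = G
Query 3: B[2] = W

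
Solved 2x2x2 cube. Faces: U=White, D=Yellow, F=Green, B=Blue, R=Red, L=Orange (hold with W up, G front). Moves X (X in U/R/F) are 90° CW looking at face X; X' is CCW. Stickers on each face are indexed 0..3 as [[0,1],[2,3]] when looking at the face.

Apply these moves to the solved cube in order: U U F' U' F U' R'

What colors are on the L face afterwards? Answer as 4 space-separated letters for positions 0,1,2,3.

Answer: Y O O O

Derivation:
After move 1 (U): U=WWWW F=RRGG R=BBRR B=OOBB L=GGOO
After move 2 (U): U=WWWW F=BBGG R=OORR B=GGBB L=RROO
After move 3 (F'): F=BGBG U=WWOR R=YOYR D=ROYY L=RWOW
After move 4 (U'): U=WRWO F=RWBG R=BGYR B=YOBB L=GGOW
After move 5 (F): F=BRGW U=WRWG R=WGOR D=YBYY L=GROO
After move 6 (U'): U=RGWW F=GRGW R=BROR B=WGBB L=YOOO
After move 7 (R'): R=RRBO U=RBWW F=GGGW D=YRYW B=YGBB
Query: L face = YOOO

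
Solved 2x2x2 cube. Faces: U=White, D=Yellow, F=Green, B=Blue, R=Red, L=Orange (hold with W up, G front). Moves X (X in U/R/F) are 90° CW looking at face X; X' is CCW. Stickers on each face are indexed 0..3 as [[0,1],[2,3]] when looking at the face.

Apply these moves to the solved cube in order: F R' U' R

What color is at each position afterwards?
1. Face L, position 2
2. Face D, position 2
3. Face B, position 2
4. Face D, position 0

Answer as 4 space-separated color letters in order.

Answer: O Y B R

Derivation:
After move 1 (F): F=GGGG U=WWOO R=WRWR D=RRYY L=OYOY
After move 2 (R'): R=RRWW U=WBOB F=GWGO D=RGYG B=YBRB
After move 3 (U'): U=BBWO F=OYGO R=GWWW B=RRRB L=YBOY
After move 4 (R): R=WGWW U=BYWO F=OGGG D=RRYR B=ORBB
Query 1: L[2] = O
Query 2: D[2] = Y
Query 3: B[2] = B
Query 4: D[0] = R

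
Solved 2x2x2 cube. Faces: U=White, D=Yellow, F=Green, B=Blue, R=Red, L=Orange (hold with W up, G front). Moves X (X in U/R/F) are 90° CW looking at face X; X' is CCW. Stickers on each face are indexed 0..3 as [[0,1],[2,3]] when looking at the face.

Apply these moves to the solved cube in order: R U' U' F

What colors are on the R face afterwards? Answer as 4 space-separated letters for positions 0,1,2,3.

Answer: G O W R

Derivation:
After move 1 (R): R=RRRR U=WGWG F=GYGY D=YBYB B=WBWB
After move 2 (U'): U=GGWW F=OOGY R=GYRR B=RRWB L=WBOO
After move 3 (U'): U=GWGW F=WBGY R=OORR B=GYWB L=RROO
After move 4 (F): F=GWYB U=GWOR R=GOWR D=ROYB L=RYOB
Query: R face = GOWR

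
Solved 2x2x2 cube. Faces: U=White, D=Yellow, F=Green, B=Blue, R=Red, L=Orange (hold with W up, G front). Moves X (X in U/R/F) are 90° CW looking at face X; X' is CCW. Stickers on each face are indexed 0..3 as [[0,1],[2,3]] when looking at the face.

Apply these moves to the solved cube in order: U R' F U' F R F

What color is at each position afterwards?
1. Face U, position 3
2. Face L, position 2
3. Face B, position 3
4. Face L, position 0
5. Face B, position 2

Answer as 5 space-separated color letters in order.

Answer: B O B Y G

Derivation:
After move 1 (U): U=WWWW F=RRGG R=BBRR B=OOBB L=GGOO
After move 2 (R'): R=BRBR U=WBWO F=RWGW D=YRYG B=YOYB
After move 3 (F): F=GRWW U=WBOG R=WROR D=BBYG L=GYOR
After move 4 (U'): U=BGWO F=GYWW R=GROR B=WRYB L=YOOR
After move 5 (F): F=WGWY U=BGRO R=WROR D=OGYG L=YBOB
After move 6 (R): R=OWRR U=BGRY F=WGWG D=OYYW B=ORGB
After move 7 (F): F=WWGG U=BGBB R=RWYR D=ROYW L=YOOY
Query 1: U[3] = B
Query 2: L[2] = O
Query 3: B[3] = B
Query 4: L[0] = Y
Query 5: B[2] = G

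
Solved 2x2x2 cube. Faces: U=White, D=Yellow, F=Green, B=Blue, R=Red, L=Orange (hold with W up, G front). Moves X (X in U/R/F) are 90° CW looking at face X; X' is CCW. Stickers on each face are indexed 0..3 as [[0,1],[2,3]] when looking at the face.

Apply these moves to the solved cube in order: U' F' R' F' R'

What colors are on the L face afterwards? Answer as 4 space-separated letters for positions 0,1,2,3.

Answer: B R O G

Derivation:
After move 1 (U'): U=WWWW F=OOGG R=GGRR B=RRBB L=BBOO
After move 2 (F'): F=OGOG U=WWGR R=YGYR D=BOYY L=BWOW
After move 3 (R'): R=GRYY U=WBGR F=OWOR D=BGYG B=YROB
After move 4 (F'): F=WROO U=WBGY R=GRBY D=WWYG L=BROG
After move 5 (R'): R=RYGB U=WOGY F=WBOY D=WRYO B=GRWB
Query: L face = BROG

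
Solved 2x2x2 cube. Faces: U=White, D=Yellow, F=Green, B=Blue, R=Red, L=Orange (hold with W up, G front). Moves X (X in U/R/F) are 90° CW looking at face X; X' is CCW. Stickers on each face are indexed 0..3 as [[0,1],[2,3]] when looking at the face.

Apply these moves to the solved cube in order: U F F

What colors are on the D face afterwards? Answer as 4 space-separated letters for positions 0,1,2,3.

After move 1 (U): U=WWWW F=RRGG R=BBRR B=OOBB L=GGOO
After move 2 (F): F=GRGR U=WWOG R=WBWR D=RBYY L=GYOY
After move 3 (F): F=GGRR U=WWYY R=OBGR D=WWYY L=GROB
Query: D face = WWYY

Answer: W W Y Y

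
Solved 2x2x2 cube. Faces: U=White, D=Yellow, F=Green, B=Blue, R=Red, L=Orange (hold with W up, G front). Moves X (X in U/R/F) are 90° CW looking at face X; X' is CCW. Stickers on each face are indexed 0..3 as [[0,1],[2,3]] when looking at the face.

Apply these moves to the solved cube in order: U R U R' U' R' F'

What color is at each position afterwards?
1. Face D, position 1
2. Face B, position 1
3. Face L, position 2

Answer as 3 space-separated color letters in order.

After move 1 (U): U=WWWW F=RRGG R=BBRR B=OOBB L=GGOO
After move 2 (R): R=RBRB U=WRWG F=RYGY D=YBYO B=WOWB
After move 3 (U): U=WWGR F=RBGY R=WORB B=GGWB L=RYOO
After move 4 (R'): R=OBWR U=WWGG F=RWGR D=YBYY B=OGBB
After move 5 (U'): U=WGWG F=RYGR R=RWWR B=OBBB L=OGOO
After move 6 (R'): R=WRRW U=WBWO F=RGGG D=YYYR B=YBBB
After move 7 (F'): F=GGRG U=WBWR R=YRYW D=GOYR L=OOOW
Query 1: D[1] = O
Query 2: B[1] = B
Query 3: L[2] = O

Answer: O B O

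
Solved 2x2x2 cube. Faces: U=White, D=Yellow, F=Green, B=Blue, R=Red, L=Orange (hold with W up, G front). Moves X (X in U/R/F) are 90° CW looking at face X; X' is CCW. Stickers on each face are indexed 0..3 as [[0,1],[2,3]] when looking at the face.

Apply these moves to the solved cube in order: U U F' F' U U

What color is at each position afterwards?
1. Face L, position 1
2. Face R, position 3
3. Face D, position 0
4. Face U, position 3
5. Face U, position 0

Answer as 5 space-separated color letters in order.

After move 1 (U): U=WWWW F=RRGG R=BBRR B=OOBB L=GGOO
After move 2 (U): U=WWWW F=BBGG R=OORR B=GGBB L=RROO
After move 3 (F'): F=BGBG U=WWOR R=YOYR D=ROYY L=RWOW
After move 4 (F'): F=GGBB U=WWYY R=OORR D=WWYY L=RROO
After move 5 (U): U=YWYW F=OOBB R=GGRR B=RRBB L=GGOO
After move 6 (U): U=YYWW F=GGBB R=RRRR B=GGBB L=OOOO
Query 1: L[1] = O
Query 2: R[3] = R
Query 3: D[0] = W
Query 4: U[3] = W
Query 5: U[0] = Y

Answer: O R W W Y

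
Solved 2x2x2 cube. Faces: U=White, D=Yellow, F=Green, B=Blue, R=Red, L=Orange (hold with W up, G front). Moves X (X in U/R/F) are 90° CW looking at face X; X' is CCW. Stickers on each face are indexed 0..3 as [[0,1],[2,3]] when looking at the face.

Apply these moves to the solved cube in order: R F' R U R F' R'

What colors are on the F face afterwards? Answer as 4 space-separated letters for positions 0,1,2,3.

After move 1 (R): R=RRRR U=WGWG F=GYGY D=YBYB B=WBWB
After move 2 (F'): F=YYGG U=WGRR R=BRYR D=OOYB L=OGOW
After move 3 (R): R=YBRR U=WYRG F=YOGB D=OWYW B=RBGB
After move 4 (U): U=RWGY F=YBGB R=RBRR B=OGGB L=YOOW
After move 5 (R): R=RRRB U=RBGB F=YWGW D=OGYO B=YGWB
After move 6 (F'): F=WWYG U=RBRR R=GROB D=OWYO L=YBOG
After move 7 (R'): R=RBGO U=RWRY F=WBYR D=OWYG B=OGWB
Query: F face = WBYR

Answer: W B Y R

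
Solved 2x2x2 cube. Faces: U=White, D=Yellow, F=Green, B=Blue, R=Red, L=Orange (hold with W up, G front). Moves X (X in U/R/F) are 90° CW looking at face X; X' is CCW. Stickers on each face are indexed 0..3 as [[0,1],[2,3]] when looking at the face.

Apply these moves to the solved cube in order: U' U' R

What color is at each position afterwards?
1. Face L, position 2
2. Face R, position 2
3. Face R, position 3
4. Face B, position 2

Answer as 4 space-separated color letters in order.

After move 1 (U'): U=WWWW F=OOGG R=GGRR B=RRBB L=BBOO
After move 2 (U'): U=WWWW F=BBGG R=OORR B=GGBB L=RROO
After move 3 (R): R=RORO U=WBWG F=BYGY D=YBYG B=WGWB
Query 1: L[2] = O
Query 2: R[2] = R
Query 3: R[3] = O
Query 4: B[2] = W

Answer: O R O W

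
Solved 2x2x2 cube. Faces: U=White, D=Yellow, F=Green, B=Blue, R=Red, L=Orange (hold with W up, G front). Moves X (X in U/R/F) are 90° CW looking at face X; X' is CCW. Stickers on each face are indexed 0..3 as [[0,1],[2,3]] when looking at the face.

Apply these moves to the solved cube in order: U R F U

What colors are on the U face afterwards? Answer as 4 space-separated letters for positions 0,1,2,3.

Answer: O W G R

Derivation:
After move 1 (U): U=WWWW F=RRGG R=BBRR B=OOBB L=GGOO
After move 2 (R): R=RBRB U=WRWG F=RYGY D=YBYO B=WOWB
After move 3 (F): F=GRYY U=WROG R=WBGB D=RRYO L=GYOB
After move 4 (U): U=OWGR F=WBYY R=WOGB B=GYWB L=GROB
Query: U face = OWGR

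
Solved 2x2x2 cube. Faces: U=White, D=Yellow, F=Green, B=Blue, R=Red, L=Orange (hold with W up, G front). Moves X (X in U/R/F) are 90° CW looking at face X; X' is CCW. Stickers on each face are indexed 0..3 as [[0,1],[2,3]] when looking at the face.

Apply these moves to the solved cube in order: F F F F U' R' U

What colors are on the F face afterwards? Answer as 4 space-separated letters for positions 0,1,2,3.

After move 1 (F): F=GGGG U=WWOO R=WRWR D=RRYY L=OYOY
After move 2 (F): F=GGGG U=WWYY R=OROR D=WWYY L=OROR
After move 3 (F): F=GGGG U=WWRR R=YRYR D=OOYY L=OWOW
After move 4 (F): F=GGGG U=WWWW R=RRRR D=YYYY L=OOOO
After move 5 (U'): U=WWWW F=OOGG R=GGRR B=RRBB L=BBOO
After move 6 (R'): R=GRGR U=WBWR F=OWGW D=YOYG B=YRYB
After move 7 (U): U=WWRB F=GRGW R=YRGR B=BBYB L=OWOO
Query: F face = GRGW

Answer: G R G W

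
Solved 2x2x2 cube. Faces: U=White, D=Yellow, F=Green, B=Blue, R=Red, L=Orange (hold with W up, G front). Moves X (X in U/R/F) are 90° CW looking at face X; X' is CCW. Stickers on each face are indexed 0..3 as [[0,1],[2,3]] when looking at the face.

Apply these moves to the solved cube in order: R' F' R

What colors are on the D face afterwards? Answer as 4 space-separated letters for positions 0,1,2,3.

After move 1 (R'): R=RRRR U=WBWB F=GWGW D=YGYG B=YBYB
After move 2 (F'): F=WWGG U=WBRR R=GRYR D=OOYG L=OBOW
After move 3 (R): R=YGRR U=WWRG F=WOGG D=OYYY B=RBBB
Query: D face = OYYY

Answer: O Y Y Y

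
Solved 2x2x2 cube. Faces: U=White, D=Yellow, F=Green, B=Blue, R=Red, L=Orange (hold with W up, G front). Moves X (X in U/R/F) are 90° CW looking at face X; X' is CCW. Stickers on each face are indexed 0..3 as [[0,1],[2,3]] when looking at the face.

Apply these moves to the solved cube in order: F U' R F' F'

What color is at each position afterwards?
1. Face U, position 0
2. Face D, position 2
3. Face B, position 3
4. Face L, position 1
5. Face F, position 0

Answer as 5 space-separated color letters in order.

Answer: W Y B R Y

Derivation:
After move 1 (F): F=GGGG U=WWOO R=WRWR D=RRYY L=OYOY
After move 2 (U'): U=WOWO F=OYGG R=GGWR B=WRBB L=BBOY
After move 3 (R): R=WGRG U=WYWG F=ORGY D=RBYW B=OROB
After move 4 (F'): F=RYOG U=WYWR R=BGRG D=BYYW L=BGOW
After move 5 (F'): F=YGRO U=WYBR R=YGBG D=GWYW L=BROW
Query 1: U[0] = W
Query 2: D[2] = Y
Query 3: B[3] = B
Query 4: L[1] = R
Query 5: F[0] = Y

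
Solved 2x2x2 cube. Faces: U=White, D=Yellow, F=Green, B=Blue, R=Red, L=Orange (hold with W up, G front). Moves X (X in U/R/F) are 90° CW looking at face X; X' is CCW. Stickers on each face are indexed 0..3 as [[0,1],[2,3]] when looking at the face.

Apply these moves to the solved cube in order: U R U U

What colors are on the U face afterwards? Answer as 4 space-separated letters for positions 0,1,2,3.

After move 1 (U): U=WWWW F=RRGG R=BBRR B=OOBB L=GGOO
After move 2 (R): R=RBRB U=WRWG F=RYGY D=YBYO B=WOWB
After move 3 (U): U=WWGR F=RBGY R=WORB B=GGWB L=RYOO
After move 4 (U): U=GWRW F=WOGY R=GGRB B=RYWB L=RBOO
Query: U face = GWRW

Answer: G W R W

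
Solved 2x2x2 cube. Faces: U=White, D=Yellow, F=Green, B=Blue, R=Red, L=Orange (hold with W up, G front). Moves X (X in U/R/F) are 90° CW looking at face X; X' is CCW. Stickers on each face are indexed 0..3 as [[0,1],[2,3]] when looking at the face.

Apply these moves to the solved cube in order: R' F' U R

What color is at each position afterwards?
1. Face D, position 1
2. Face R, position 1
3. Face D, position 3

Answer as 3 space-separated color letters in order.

Answer: Y Y O

Derivation:
After move 1 (R'): R=RRRR U=WBWB F=GWGW D=YGYG B=YBYB
After move 2 (F'): F=WWGG U=WBRR R=GRYR D=OOYG L=OBOW
After move 3 (U): U=RWRB F=GRGG R=YBYR B=OBYB L=WWOW
After move 4 (R): R=YYRB U=RRRG F=GOGG D=OYYO B=BBWB
Query 1: D[1] = Y
Query 2: R[1] = Y
Query 3: D[3] = O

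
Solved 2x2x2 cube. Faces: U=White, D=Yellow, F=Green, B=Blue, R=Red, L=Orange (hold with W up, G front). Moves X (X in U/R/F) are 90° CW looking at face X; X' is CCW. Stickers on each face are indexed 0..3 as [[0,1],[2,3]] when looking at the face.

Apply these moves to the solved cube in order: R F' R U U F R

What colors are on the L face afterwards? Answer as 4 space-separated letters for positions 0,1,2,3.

After move 1 (R): R=RRRR U=WGWG F=GYGY D=YBYB B=WBWB
After move 2 (F'): F=YYGG U=WGRR R=BRYR D=OOYB L=OGOW
After move 3 (R): R=YBRR U=WYRG F=YOGB D=OWYW B=RBGB
After move 4 (U): U=RWGY F=YBGB R=RBRR B=OGGB L=YOOW
After move 5 (U): U=GRYW F=RBGB R=OGRR B=YOGB L=YBOW
After move 6 (F): F=GRBB U=GRWB R=YGWR D=ROYW L=YOOW
After move 7 (R): R=WYRG U=GRWB F=GOBW D=RGYY B=BORB
Query: L face = YOOW

Answer: Y O O W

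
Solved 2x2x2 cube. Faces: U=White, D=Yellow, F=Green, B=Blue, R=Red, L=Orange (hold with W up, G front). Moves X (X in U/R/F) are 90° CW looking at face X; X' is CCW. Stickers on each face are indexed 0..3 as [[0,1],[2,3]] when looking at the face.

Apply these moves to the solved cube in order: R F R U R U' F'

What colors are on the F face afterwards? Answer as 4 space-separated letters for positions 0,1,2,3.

Answer: R W G Y

Derivation:
After move 1 (R): R=RRRR U=WGWG F=GYGY D=YBYB B=WBWB
After move 2 (F): F=GGYY U=WGOO R=WRGR D=RRYB L=OYOB
After move 3 (R): R=GWRR U=WGOY F=GRYB D=RWYW B=OBGB
After move 4 (U): U=OWYG F=GWYB R=OBRR B=OYGB L=GROB
After move 5 (R): R=RORB U=OWYB F=GWYW D=RGYO B=GYWB
After move 6 (U'): U=WBOY F=GRYW R=GWRB B=ROWB L=GYOB
After move 7 (F'): F=RWGY U=WBGR R=GWRB D=YBYO L=GYOO
Query: F face = RWGY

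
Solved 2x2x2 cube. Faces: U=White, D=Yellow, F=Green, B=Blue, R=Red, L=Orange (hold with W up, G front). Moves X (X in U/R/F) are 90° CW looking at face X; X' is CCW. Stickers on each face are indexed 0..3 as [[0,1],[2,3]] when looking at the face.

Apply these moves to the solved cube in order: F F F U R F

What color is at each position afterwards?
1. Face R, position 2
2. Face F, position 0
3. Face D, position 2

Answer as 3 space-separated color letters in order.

After move 1 (F): F=GGGG U=WWOO R=WRWR D=RRYY L=OYOY
After move 2 (F): F=GGGG U=WWYY R=OROR D=WWYY L=OROR
After move 3 (F): F=GGGG U=WWRR R=YRYR D=OOYY L=OWOW
After move 4 (U): U=RWRW F=YRGG R=BBYR B=OWBB L=GGOW
After move 5 (R): R=YBRB U=RRRG F=YOGY D=OBYO B=WWWB
After move 6 (F): F=GYYO U=RRWG R=RBGB D=RYYO L=GOOB
Query 1: R[2] = G
Query 2: F[0] = G
Query 3: D[2] = Y

Answer: G G Y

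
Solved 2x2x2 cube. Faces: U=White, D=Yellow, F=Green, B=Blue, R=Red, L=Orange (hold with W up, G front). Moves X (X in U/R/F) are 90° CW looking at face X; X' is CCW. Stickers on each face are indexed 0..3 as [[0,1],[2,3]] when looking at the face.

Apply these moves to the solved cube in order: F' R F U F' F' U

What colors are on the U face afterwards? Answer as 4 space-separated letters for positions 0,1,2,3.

Answer: Y W R W

Derivation:
After move 1 (F'): F=GGGG U=WWRR R=YRYR D=OOYY L=OWOW
After move 2 (R): R=YYRR U=WGRG F=GOGY D=OBYB B=RBWB
After move 3 (F): F=GGYO U=WGWW R=RYGR D=RYYB L=OOOB
After move 4 (U): U=WWWG F=RYYO R=RBGR B=OOWB L=GGOB
After move 5 (F'): F=YORY U=WWRG R=YBRR D=GBYB L=GGOW
After move 6 (F'): F=OYYR U=WWYR R=BBGR D=GWYB L=GGOR
After move 7 (U): U=YWRW F=BBYR R=OOGR B=GGWB L=OYOR
Query: U face = YWRW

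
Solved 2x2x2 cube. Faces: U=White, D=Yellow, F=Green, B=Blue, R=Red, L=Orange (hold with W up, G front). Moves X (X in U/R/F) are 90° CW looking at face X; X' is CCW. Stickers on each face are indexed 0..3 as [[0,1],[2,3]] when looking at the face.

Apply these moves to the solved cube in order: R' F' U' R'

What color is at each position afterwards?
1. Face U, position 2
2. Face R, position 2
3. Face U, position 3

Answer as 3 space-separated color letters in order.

Answer: W W G

Derivation:
After move 1 (R'): R=RRRR U=WBWB F=GWGW D=YGYG B=YBYB
After move 2 (F'): F=WWGG U=WBRR R=GRYR D=OOYG L=OBOW
After move 3 (U'): U=BRWR F=OBGG R=WWYR B=GRYB L=YBOW
After move 4 (R'): R=WRWY U=BYWG F=ORGR D=OBYG B=GROB
Query 1: U[2] = W
Query 2: R[2] = W
Query 3: U[3] = G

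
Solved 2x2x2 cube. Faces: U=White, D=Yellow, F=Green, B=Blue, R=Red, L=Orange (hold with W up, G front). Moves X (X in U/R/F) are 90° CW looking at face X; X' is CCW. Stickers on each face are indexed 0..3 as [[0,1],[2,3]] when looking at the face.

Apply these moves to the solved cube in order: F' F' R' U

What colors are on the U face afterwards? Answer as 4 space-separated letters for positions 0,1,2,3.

Answer: Y W B B

Derivation:
After move 1 (F'): F=GGGG U=WWRR R=YRYR D=OOYY L=OWOW
After move 2 (F'): F=GGGG U=WWYY R=OROR D=WWYY L=OROR
After move 3 (R'): R=RROO U=WBYB F=GWGY D=WGYG B=YBWB
After move 4 (U): U=YWBB F=RRGY R=YBOO B=ORWB L=GWOR
Query: U face = YWBB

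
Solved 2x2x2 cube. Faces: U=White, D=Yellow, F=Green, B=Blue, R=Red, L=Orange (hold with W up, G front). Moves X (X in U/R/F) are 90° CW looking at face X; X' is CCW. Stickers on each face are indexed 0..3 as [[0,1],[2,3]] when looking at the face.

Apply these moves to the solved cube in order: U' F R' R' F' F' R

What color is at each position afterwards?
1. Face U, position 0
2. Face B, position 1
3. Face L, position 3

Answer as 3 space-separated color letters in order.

After move 1 (U'): U=WWWW F=OOGG R=GGRR B=RRBB L=BBOO
After move 2 (F): F=GOGO U=WWOB R=WGWR D=RGYY L=BYOY
After move 3 (R'): R=GRWW U=WBOR F=GWGB D=ROYO B=YRGB
After move 4 (R'): R=RWGW U=WGOY F=GBGR D=RWYB B=OROB
After move 5 (F'): F=BRGG U=WGRG R=WWRW D=YYYB L=BYOO
After move 6 (F'): F=RGBG U=WGWR R=YWYW D=YOYB L=BGOR
After move 7 (R): R=YYWW U=WGWG F=ROBB D=YOYO B=RRGB
Query 1: U[0] = W
Query 2: B[1] = R
Query 3: L[3] = R

Answer: W R R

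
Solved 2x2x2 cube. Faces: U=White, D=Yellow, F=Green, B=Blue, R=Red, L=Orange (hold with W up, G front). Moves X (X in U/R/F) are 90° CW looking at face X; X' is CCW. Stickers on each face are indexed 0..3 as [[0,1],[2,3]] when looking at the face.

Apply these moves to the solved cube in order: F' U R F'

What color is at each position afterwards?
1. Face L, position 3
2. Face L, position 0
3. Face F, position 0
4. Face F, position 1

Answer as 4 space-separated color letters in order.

Answer: R G O Y

Derivation:
After move 1 (F'): F=GGGG U=WWRR R=YRYR D=OOYY L=OWOW
After move 2 (U): U=RWRW F=YRGG R=BBYR B=OWBB L=GGOW
After move 3 (R): R=YBRB U=RRRG F=YOGY D=OBYO B=WWWB
After move 4 (F'): F=OYYG U=RRYR R=BBOB D=GWYO L=GGOR
Query 1: L[3] = R
Query 2: L[0] = G
Query 3: F[0] = O
Query 4: F[1] = Y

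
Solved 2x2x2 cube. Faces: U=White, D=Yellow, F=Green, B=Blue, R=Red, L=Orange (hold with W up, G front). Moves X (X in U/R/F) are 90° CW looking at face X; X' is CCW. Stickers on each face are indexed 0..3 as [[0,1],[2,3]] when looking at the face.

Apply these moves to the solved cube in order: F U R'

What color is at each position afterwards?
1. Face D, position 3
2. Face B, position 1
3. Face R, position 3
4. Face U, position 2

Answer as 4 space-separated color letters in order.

Answer: G Y W O

Derivation:
After move 1 (F): F=GGGG U=WWOO R=WRWR D=RRYY L=OYOY
After move 2 (U): U=OWOW F=WRGG R=BBWR B=OYBB L=GGOY
After move 3 (R'): R=BRBW U=OBOO F=WWGW D=RRYG B=YYRB
Query 1: D[3] = G
Query 2: B[1] = Y
Query 3: R[3] = W
Query 4: U[2] = O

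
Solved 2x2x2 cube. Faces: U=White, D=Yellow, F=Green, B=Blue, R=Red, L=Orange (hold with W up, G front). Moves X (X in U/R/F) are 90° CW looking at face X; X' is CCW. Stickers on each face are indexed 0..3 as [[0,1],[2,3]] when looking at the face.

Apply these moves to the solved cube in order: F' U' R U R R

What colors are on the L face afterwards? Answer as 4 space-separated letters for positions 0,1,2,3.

After move 1 (F'): F=GGGG U=WWRR R=YRYR D=OOYY L=OWOW
After move 2 (U'): U=WRWR F=OWGG R=GGYR B=YRBB L=BBOW
After move 3 (R): R=YGRG U=WWWG F=OOGY D=OBYY B=RRRB
After move 4 (U): U=WWGW F=YGGY R=RRRG B=BBRB L=OOOW
After move 5 (R): R=RRGR U=WGGY F=YBGY D=ORYB B=WBWB
After move 6 (R): R=GRRR U=WBGY F=YRGB D=OWYW B=YBGB
Query: L face = OOOW

Answer: O O O W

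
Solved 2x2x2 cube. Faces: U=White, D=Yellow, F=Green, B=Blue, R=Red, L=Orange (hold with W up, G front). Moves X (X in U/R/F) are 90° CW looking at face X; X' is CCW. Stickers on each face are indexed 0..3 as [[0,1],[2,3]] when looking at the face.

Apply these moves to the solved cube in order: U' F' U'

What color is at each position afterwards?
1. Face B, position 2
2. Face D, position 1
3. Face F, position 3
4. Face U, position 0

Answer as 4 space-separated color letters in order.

After move 1 (U'): U=WWWW F=OOGG R=GGRR B=RRBB L=BBOO
After move 2 (F'): F=OGOG U=WWGR R=YGYR D=BOYY L=BWOW
After move 3 (U'): U=WRWG F=BWOG R=OGYR B=YGBB L=RROW
Query 1: B[2] = B
Query 2: D[1] = O
Query 3: F[3] = G
Query 4: U[0] = W

Answer: B O G W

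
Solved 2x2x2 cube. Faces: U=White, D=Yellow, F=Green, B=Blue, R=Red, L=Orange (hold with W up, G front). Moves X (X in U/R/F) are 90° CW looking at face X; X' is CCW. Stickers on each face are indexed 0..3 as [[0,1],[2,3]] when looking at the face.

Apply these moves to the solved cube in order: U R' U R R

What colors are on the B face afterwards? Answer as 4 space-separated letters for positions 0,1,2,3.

Answer: W G R B

Derivation:
After move 1 (U): U=WWWW F=RRGG R=BBRR B=OOBB L=GGOO
After move 2 (R'): R=BRBR U=WBWO F=RWGW D=YRYG B=YOYB
After move 3 (U): U=WWOB F=BRGW R=YOBR B=GGYB L=RWOO
After move 4 (R): R=BYRO U=WROW F=BRGG D=YYYG B=BGWB
After move 5 (R): R=RBOY U=WROG F=BYGG D=YWYB B=WGRB
Query: B face = WGRB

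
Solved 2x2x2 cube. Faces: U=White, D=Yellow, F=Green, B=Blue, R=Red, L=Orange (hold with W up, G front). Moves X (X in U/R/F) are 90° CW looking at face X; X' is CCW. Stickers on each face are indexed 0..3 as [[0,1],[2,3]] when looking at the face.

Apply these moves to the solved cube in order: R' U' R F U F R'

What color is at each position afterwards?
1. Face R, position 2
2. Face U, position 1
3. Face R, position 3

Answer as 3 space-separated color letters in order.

After move 1 (R'): R=RRRR U=WBWB F=GWGW D=YGYG B=YBYB
After move 2 (U'): U=BBWW F=OOGW R=GWRR B=RRYB L=YBOO
After move 3 (R): R=RGRW U=BOWW F=OGGG D=YYYR B=WRBB
After move 4 (F): F=GOGG U=BOOB R=WGWW D=RRYR L=YYOY
After move 5 (U): U=OBBO F=WGGG R=WRWW B=YYBB L=GOOY
After move 6 (F): F=GWGG U=OBYO R=BROW D=WWYR L=GROR
After move 7 (R'): R=RWBO U=OBYY F=GBGO D=WWYG B=RYWB
Query 1: R[2] = B
Query 2: U[1] = B
Query 3: R[3] = O

Answer: B B O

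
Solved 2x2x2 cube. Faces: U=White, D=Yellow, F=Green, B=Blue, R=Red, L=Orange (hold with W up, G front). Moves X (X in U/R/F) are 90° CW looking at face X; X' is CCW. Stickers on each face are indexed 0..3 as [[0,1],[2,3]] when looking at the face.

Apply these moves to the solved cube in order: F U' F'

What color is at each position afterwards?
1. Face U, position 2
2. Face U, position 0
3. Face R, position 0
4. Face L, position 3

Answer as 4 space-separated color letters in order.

Answer: G W R W

Derivation:
After move 1 (F): F=GGGG U=WWOO R=WRWR D=RRYY L=OYOY
After move 2 (U'): U=WOWO F=OYGG R=GGWR B=WRBB L=BBOY
After move 3 (F'): F=YGOG U=WOGW R=RGRR D=BYYY L=BOOW
Query 1: U[2] = G
Query 2: U[0] = W
Query 3: R[0] = R
Query 4: L[3] = W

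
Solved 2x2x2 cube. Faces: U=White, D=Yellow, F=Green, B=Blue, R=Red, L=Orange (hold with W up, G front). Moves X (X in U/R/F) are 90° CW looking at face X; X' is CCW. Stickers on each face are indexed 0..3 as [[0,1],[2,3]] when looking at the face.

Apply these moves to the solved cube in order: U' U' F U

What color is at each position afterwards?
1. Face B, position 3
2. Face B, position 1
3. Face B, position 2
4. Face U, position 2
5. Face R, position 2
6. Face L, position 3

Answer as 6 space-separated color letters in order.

After move 1 (U'): U=WWWW F=OOGG R=GGRR B=RRBB L=BBOO
After move 2 (U'): U=WWWW F=BBGG R=OORR B=GGBB L=RROO
After move 3 (F): F=GBGB U=WWOR R=WOWR D=ROYY L=RYOY
After move 4 (U): U=OWRW F=WOGB R=GGWR B=RYBB L=GBOY
Query 1: B[3] = B
Query 2: B[1] = Y
Query 3: B[2] = B
Query 4: U[2] = R
Query 5: R[2] = W
Query 6: L[3] = Y

Answer: B Y B R W Y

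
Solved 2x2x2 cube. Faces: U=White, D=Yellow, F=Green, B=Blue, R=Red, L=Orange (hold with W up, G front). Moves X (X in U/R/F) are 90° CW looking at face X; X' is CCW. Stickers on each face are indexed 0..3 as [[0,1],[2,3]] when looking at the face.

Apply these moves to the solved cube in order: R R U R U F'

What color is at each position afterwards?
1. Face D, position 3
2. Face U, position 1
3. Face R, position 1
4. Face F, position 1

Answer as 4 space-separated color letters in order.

After move 1 (R): R=RRRR U=WGWG F=GYGY D=YBYB B=WBWB
After move 2 (R): R=RRRR U=WYWY F=GBGB D=YWYW B=GBGB
After move 3 (U): U=WWYY F=RRGB R=GBRR B=OOGB L=GBOO
After move 4 (R): R=RGRB U=WRYB F=RWGW D=YGYO B=YOWB
After move 5 (U): U=YWBR F=RGGW R=YORB B=GBWB L=RWOO
After move 6 (F'): F=GWRG U=YWYR R=GOYB D=WOYO L=RROB
Query 1: D[3] = O
Query 2: U[1] = W
Query 3: R[1] = O
Query 4: F[1] = W

Answer: O W O W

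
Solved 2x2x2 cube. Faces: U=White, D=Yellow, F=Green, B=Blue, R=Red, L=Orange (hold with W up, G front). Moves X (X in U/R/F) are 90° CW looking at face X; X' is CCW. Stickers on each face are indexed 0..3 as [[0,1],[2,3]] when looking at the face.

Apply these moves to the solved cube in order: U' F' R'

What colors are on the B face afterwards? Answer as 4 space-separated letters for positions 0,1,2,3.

After move 1 (U'): U=WWWW F=OOGG R=GGRR B=RRBB L=BBOO
After move 2 (F'): F=OGOG U=WWGR R=YGYR D=BOYY L=BWOW
After move 3 (R'): R=GRYY U=WBGR F=OWOR D=BGYG B=YROB
Query: B face = YROB

Answer: Y R O B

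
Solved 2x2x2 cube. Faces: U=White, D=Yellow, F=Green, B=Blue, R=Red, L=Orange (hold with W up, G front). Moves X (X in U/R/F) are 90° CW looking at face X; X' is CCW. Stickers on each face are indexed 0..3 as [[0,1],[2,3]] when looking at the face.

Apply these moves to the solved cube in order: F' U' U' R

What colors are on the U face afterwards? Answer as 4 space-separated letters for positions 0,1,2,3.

After move 1 (F'): F=GGGG U=WWRR R=YRYR D=OOYY L=OWOW
After move 2 (U'): U=WRWR F=OWGG R=GGYR B=YRBB L=BBOW
After move 3 (U'): U=RRWW F=BBGG R=OWYR B=GGBB L=YROW
After move 4 (R): R=YORW U=RBWG F=BOGY D=OBYG B=WGRB
Query: U face = RBWG

Answer: R B W G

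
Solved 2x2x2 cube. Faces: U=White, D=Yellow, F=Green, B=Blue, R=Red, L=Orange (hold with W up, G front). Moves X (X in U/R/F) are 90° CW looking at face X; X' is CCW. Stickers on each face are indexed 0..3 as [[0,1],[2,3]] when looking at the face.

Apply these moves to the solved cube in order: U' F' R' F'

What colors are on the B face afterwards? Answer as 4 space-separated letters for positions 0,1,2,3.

After move 1 (U'): U=WWWW F=OOGG R=GGRR B=RRBB L=BBOO
After move 2 (F'): F=OGOG U=WWGR R=YGYR D=BOYY L=BWOW
After move 3 (R'): R=GRYY U=WBGR F=OWOR D=BGYG B=YROB
After move 4 (F'): F=WROO U=WBGY R=GRBY D=WWYG L=BROG
Query: B face = YROB

Answer: Y R O B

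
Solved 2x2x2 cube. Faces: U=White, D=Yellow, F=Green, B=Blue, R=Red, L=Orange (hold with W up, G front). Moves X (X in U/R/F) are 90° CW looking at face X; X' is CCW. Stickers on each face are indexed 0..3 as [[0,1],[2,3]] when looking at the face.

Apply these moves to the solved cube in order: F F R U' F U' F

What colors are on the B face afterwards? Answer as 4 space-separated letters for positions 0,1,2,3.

After move 1 (F): F=GGGG U=WWOO R=WRWR D=RRYY L=OYOY
After move 2 (F): F=GGGG U=WWYY R=OROR D=WWYY L=OROR
After move 3 (R): R=OORR U=WGYG F=GWGY D=WBYB B=YBWB
After move 4 (U'): U=GGWY F=ORGY R=GWRR B=OOWB L=YBOR
After move 5 (F): F=GOYR U=GGRB R=WWYR D=RGYB L=YWOB
After move 6 (U'): U=GBGR F=YWYR R=GOYR B=WWWB L=OOOB
After move 7 (F): F=YYRW U=GBBO R=GORR D=YGYB L=OROG
Query: B face = WWWB

Answer: W W W B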